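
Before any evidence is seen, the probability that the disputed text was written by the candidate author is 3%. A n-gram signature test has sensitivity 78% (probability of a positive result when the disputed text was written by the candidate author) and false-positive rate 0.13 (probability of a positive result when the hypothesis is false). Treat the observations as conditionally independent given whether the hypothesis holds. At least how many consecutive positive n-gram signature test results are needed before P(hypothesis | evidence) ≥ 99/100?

Prior odds = 0.03/0.97 = 3/97.
Likelihood ratio of a positive result = 0.78/0.13 = 6.
Target posterior odds = 0.99/0.01 = 99.
Require 6ⁿ ≥ 99 ÷ (3/97) = 3201.
6⁴ = 1296 falls short of 3201 but 6⁵ = 7776 reaches it, so n = 5.

5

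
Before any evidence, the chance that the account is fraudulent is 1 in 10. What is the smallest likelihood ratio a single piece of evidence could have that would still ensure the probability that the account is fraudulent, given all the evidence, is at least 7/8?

Prior odds = 0.1/0.9 = 1/9.
Target odds = 0.875/0.125 = 7.
Required Bayes factor = 7 ÷ (1/9) = 63.

63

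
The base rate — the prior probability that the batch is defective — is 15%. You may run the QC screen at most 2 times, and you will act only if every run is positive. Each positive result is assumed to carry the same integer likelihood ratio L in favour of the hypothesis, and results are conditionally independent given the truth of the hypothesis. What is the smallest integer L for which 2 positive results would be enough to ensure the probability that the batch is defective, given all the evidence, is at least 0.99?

24

Prior odds = 0.15/0.85 = 3/17.
Target odds = 0.99/0.01 = 99.
Need L² ≥ 99 ÷ (3/17) = 561.
23² = 529 < 561 ≤ 576 = 24², so L = 24.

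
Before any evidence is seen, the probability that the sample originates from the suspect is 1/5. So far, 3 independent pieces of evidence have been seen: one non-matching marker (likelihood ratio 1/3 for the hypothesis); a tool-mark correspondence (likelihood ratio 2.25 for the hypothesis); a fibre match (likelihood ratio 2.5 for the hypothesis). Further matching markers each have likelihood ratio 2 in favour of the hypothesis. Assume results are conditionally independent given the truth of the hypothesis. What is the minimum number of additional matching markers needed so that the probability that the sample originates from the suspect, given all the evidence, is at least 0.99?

Prior odds = 0.2/0.8 = 0.25.
Combined Bayes factor of the evidence already in hand = (1/3) × 2.25 × 2.5 = 1.875.
Odds after that evidence = 0.25 × 1.875 = 0.46875.
Target odds = 0.99/0.01 = 99.
Need 2ⁿ ≥ 99 ÷ 0.46875 = 211.2.
2⁷ = 128 falls short of 211.2 but 2⁸ = 256 reaches it, so n = 8.

8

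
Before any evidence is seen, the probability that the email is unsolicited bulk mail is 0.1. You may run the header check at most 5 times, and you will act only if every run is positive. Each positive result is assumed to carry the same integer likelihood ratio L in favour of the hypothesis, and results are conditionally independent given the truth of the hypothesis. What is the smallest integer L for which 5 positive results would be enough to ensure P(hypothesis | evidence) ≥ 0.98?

4

Prior odds = 0.1/0.9 = 1/9.
Target odds = 0.98/0.02 = 49.
Need L⁵ ≥ 49 ÷ (1/9) = 441.
3⁵ = 243 < 441 ≤ 1024 = 4⁵, so L = 4.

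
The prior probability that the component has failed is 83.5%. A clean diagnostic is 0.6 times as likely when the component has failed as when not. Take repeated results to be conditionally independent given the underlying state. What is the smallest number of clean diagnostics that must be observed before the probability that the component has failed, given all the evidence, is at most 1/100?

Prior odds = 0.835/0.165 = 167/33.
Likelihood ratio per clean diagnostic = 0.6.
Target posterior odds = 0.01/0.99 = 1/99.
Need (167/33) × 0.6ⁿ ≤ 1/99, i.e. 0.6ⁿ ≤ 1/501.
0.6¹² = 531441/244140625 is still above 1/501 but 0.6¹³ ≈0.00130607 is at or below it, so n = 13.

13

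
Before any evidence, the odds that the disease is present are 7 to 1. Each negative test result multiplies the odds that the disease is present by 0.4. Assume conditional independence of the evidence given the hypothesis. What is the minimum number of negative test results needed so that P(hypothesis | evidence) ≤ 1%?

8

Prior odds = 7.
Likelihood ratio per negative test result = 0.4.
Target posterior odds = 0.01/0.99 = 1/99.
Require 0.4ⁿ ≤ 1/99 ÷ 7 = 1/693.
0.4⁷ = 128/78125 is still above 1/693 but 0.4⁸ = 256/390625 is at or below it, so n = 8.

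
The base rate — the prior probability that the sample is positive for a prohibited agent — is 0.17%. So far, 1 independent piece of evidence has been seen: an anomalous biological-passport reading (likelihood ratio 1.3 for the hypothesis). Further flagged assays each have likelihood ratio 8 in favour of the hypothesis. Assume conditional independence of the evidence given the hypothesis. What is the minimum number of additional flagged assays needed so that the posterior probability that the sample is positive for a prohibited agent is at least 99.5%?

Prior odds = 0.0017/0.9983 = 17/9983.
Bayes factor of the evidence already in hand = 1.3.
Odds after that evidence = (17/9983) × 1.3 = 221/99830.
Target odds = 0.995/0.005 = 199.
Need 8ⁿ ≥ 199 ÷ (221/99830) = 19866170/221.
8⁵ = 32768 falls short of 19866170/221 but 8⁶ = 262144 reaches it, so n = 6.

6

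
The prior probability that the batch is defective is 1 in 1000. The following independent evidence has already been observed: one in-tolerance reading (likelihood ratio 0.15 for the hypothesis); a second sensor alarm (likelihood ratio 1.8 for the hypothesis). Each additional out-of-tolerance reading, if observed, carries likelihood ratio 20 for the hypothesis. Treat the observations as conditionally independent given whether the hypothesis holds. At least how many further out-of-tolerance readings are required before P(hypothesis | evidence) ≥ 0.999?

6

Prior odds = 0.001/0.999 = 1/999.
Combined Bayes factor of the evidence already in hand = 0.15 × 1.8 = 0.27.
Odds after that evidence = (1/999) × 0.27 = 1/3700.
Target odds = 0.999/0.001 = 999.
Need 20ⁿ ≥ 999 ÷ (1/3700) = 3696300.
20⁵ = 3200000 falls short of 3696300 but 20⁶ = 64000000 reaches it, so n = 6.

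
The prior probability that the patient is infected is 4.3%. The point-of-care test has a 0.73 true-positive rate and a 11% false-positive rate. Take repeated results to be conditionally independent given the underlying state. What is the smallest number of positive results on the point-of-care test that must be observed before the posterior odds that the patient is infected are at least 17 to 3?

Prior odds = 0.043/0.957 = 43/957.
Likelihood ratio of a positive result = 0.73/0.11 = 73/11.
Target odds = 17/3.
Require (73/11)ⁿ ≥ 17/3 ÷ (43/957) = 5423/43.
(73/11)² = 5329/121 falls short of 5423/43 but (73/11)³ = 389017/1331 reaches it, so n = 3.

3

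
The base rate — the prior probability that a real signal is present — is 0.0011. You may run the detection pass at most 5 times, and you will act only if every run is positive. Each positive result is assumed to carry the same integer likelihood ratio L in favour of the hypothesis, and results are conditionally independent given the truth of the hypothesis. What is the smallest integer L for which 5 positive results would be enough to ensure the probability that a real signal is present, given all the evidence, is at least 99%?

Prior odds = 0.0011/0.9989 = 11/9989.
Target odds = 0.99/0.01 = 99.
Need L⁵ ≥ 99 ÷ (11/9989) = 89901.
9⁵ = 59049 < 89901 ≤ 100000 = 10⁵, so L = 10.

10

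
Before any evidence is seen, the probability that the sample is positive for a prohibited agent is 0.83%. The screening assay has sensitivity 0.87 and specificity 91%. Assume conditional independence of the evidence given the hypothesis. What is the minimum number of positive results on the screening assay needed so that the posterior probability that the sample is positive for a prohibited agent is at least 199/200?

5

Prior odds = 0.0083/0.9917 = 83/9917.
False-positive rate = 1 − 0.91 = 0.09; likelihood ratio of a positive = 0.87/0.09 = 29/3.
Target posterior odds = 0.995/0.005 = 199.
Need (83/9917) × (29/3)ⁿ ≥ 199, i.e. (29/3)ⁿ ≥ 1973483/83.
(29/3)⁴ = 707281/81 falls short of 1973483/83 but (29/3)⁵ = 20511149/243 reaches it, so n = 5.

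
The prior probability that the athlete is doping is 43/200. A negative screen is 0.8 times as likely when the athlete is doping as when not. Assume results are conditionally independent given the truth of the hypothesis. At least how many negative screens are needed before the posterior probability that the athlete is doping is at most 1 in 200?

18

Prior odds: 0.215 ÷ 0.785 = 43/157.
Likelihood ratio per negative screen = 0.8.
Target odds: 0.005 ÷ 0.995 = 1/199.
Need (43/157) × 0.8ⁿ ≤ 1/199, i.e. 0.8ⁿ ≤ 157/8557.
0.8¹⁷ ≈0.022518 is still above 157/8557 but 0.8¹⁸ ≈0.0180144 is at or below it, so n = 18.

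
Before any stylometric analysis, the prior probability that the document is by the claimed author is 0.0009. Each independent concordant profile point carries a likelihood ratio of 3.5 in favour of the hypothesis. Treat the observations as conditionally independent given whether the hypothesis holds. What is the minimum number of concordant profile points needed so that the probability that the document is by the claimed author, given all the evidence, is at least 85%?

7

Prior odds: 0.0009 ÷ 0.9991 = 9/9991.
Likelihood ratio per concordant profile point = 3.5.
Target odds: 0.85 ÷ 0.15 = 17/3.
Need (9/9991) × 3.5ⁿ ≥ 17/3, i.e. 3.5ⁿ ≥ 169847/27.
3.5⁶ = 1838.265625 falls short of 169847/27 but 3.5⁷ = 823543/128 reaches it, so n = 7.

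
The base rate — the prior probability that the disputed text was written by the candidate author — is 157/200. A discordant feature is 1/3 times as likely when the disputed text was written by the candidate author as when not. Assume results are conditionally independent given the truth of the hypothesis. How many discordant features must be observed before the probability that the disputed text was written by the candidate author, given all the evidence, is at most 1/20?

4

Prior odds: 0.785 ÷ 0.215 = 157/43.
Likelihood ratio per discordant feature = 1/3.
Target odds: 0.05 ÷ 0.95 = 1/19.
Need (157/43) × (1/3)ⁿ ≤ 1/19, i.e. (1/3)ⁿ ≤ 43/2983.
(1/3)³ = 1/27 is still above 43/2983 but (1/3)⁴ = 1/81 is at or below it, so n = 4.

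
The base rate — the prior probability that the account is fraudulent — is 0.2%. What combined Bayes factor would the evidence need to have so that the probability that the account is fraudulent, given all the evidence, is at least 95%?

9481

Prior odds = 0.002/0.998 = 1/499.
Target odds = 0.95/0.05 = 19.
Required Bayes factor = 19 ÷ (1/499) = 9481.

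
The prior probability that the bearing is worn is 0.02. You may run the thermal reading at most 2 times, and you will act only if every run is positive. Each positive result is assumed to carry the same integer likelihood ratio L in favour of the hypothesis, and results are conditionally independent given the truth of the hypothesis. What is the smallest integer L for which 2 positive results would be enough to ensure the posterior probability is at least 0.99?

Prior odds = 0.02/0.98 = 1/49.
Target odds = 0.99/0.01 = 99.
Need L² ≥ 99 ÷ (1/49) = 4851.
69² = 4761 < 4851 ≤ 4900 = 70², so L = 70.

70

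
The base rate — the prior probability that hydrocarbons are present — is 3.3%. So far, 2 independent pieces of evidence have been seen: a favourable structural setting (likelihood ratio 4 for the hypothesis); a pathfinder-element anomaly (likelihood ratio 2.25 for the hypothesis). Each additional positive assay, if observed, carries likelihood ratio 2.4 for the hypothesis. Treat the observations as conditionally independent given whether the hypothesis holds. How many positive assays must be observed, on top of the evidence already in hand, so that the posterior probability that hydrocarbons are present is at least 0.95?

Prior odds = 0.033/0.967 = 33/967.
Combined Bayes factor of the evidence already in hand = 4 × 2.25 = 9.
Odds after that evidence = (33/967) × 9 = 297/967.
Target odds = 0.95/0.05 = 19.
Need 2.4ⁿ ≥ 19 ÷ (297/967) = 18373/297.
2.4⁴ = 33.1776 falls short of 18373/297 but 2.4⁵ = 79.62624 reaches it, so n = 5.

5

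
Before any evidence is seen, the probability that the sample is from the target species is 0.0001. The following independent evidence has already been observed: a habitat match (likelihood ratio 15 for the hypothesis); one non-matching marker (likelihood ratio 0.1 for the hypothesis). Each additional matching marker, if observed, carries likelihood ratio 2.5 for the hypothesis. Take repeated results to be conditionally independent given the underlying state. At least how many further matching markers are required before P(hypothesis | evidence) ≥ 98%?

Prior odds = 0.0001/0.9999 = 1/9999.
Combined Bayes factor of the evidence already in hand = 15 × 0.1 = 1.5.
Odds after that evidence = (1/9999) × 1.5 = 1/6666.
Target odds = 0.98/0.02 = 49.
Need 2.5ⁿ ≥ 49 ÷ (1/6666) = 326634.
2.5¹³ ≈149012 falls short of 326634 but 2.5¹⁴ ≈372529 reaches it, so n = 14.

14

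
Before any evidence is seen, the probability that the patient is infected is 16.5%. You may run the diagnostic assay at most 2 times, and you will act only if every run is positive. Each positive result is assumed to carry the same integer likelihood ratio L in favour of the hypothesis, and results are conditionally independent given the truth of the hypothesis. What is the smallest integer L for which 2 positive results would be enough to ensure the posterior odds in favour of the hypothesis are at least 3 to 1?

4

Prior odds = 0.165/0.835 = 33/167.
Target odds = 3.
Need L² ≥ 3 ÷ (33/167) = 167/11.
3² = 9 < 167/11 ≤ 16 = 4², so L = 4.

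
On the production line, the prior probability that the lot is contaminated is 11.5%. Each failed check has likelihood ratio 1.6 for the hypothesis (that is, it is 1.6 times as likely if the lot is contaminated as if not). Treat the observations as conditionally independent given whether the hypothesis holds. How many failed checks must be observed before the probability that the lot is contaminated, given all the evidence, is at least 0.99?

15

Prior odds = 0.115/0.885 = 23/177.
Likelihood ratio per failed check = 1.6.
Target posterior odds = 0.99/0.01 = 99.
Require 1.6ⁿ ≥ 99 ÷ (23/177) = 17523/23.
1.6¹⁴ ≈720.576 falls short of 17523/23 but 1.6¹⁵ ≈1152.92 reaches it, so n = 15.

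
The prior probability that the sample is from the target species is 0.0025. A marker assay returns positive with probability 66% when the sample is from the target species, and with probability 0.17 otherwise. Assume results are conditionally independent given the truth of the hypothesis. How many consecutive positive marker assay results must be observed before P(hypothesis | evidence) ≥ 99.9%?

10

Prior odds = 0.0025/0.9975 = 1/399.
Likelihood ratio of a positive result = 0.66/0.17 = 66/17.
Target odds: 0.999 ÷ 0.001 = 999.
Need (1/399) × (66/17)ⁿ ≥ 999, i.e. (66/17)ⁿ ≥ 398601.
(66/17)⁹ ≈200380 falls short of 398601 but (66/17)¹⁰ ≈777947 reaches it, so n = 10.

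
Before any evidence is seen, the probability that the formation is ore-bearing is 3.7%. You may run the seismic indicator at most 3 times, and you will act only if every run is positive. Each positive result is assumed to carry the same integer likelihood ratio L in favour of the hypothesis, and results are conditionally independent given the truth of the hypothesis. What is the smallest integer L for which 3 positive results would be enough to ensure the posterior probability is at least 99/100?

Prior odds = 0.037/0.963 = 37/963.
Target odds = 0.99/0.01 = 99.
Need L³ ≥ 99 ÷ (37/963) = 95337/37.
13³ = 2197 < 95337/37 ≤ 2744 = 14³, so L = 14.

14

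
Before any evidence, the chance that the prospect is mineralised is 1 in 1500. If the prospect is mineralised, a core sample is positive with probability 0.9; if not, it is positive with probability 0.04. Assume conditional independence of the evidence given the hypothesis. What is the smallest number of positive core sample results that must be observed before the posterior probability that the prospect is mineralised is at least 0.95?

Prior odds: (1/1500) ÷ (1499/1500) = 1/1499.
Likelihood ratio of a positive = 0.9/0.04 = 22.5.
Target odds: 0.95 ÷ 0.05 = 19.
Require 22.5ⁿ ≥ 19 ÷ (1/1499) = 28481.
22.5³ = 11390.625 falls short of 28481 but 22.5⁴ = 256289.0625 reaches it, so n = 4.

4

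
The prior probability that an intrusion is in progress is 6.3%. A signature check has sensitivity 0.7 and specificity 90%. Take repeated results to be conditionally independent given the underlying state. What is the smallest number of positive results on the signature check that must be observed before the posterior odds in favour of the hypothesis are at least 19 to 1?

Prior odds: 0.063 ÷ 0.937 = 63/937.
False-positive rate = 1 − 0.9 = 0.1; likelihood ratio of a positive = 0.7/0.1 = 7.
Target odds = 19.
Require 7ⁿ ≥ 19 ÷ (63/937) = 17803/63.
7² = 49 falls short of 17803/63 but 7³ = 343 reaches it, so n = 3.

3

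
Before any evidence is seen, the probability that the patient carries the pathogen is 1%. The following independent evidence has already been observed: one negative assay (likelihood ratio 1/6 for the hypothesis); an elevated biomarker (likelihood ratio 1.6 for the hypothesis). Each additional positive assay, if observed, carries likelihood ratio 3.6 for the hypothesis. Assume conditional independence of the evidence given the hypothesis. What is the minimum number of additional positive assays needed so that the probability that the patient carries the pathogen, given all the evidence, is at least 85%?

Prior odds = 0.01/0.99 = 1/99.
Combined Bayes factor of the evidence already in hand = (1/6) × 1.6 = 4/15.
Odds after that evidence = (1/99) × 4/15 = 4/1485.
Target odds = 0.85/0.15 = 17/3.
Need 3.6ⁿ ≥ 17/3 ÷ (4/1485) = 2103.75.
3.6⁵ = 604.66176 falls short of 2103.75 but 3.6⁶ = 34012224/15625 reaches it, so n = 6.

6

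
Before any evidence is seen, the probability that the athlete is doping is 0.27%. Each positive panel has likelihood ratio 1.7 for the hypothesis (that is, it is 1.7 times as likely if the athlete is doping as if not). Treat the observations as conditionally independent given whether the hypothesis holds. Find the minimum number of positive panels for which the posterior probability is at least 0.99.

20

Prior odds = 0.0027/0.9973 = 27/9973.
Likelihood ratio per positive panel = 1.7.
Target odds: 0.99 ÷ 0.01 = 99.
Require 1.7ⁿ ≥ 99 ÷ (27/9973) = 109703/3.
1.7¹⁹ ≈23907.2 falls short of 109703/3 but 1.7²⁰ ≈40642.3 reaches it, so n = 20.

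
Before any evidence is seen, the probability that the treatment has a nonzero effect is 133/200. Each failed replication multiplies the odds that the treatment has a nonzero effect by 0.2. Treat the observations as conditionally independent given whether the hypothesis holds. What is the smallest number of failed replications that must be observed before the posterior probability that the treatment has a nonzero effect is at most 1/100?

4

Prior odds = 0.665/0.335 = 133/67.
Likelihood ratio per failed replication = 0.2.
Target posterior odds = 0.01/0.99 = 1/99.
Need (133/67) × 0.2ⁿ ≤ 1/99, i.e. 0.2ⁿ ≤ 67/13167.
0.2³ = 0.008 is still above 67/13167 but 0.2⁴ = 0.0016 is at or below it, so n = 4.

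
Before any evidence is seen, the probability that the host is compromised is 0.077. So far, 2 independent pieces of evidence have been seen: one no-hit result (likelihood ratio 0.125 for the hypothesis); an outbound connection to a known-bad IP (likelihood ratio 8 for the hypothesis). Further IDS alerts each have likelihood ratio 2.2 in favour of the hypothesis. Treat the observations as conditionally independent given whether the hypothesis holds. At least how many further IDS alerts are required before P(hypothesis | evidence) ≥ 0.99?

Prior odds = 0.077/0.923 = 77/923.
Combined Bayes factor of the evidence already in hand = 0.125 × 8 = 1.
Odds after that evidence = (77/923) × 1 = 77/923.
Target odds = 0.99/0.01 = 99.
Need 2.2ⁿ ≥ 99 ÷ (77/923) = 8307/7.
2.2⁸ = 214358881/390625 falls short of 8307/7 but 2.2⁹ ≈1207.27 reaches it, so n = 9.

9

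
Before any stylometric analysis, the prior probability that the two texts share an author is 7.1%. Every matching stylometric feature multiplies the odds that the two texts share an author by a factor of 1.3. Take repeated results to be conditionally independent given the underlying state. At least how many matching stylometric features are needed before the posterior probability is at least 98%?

25

Prior odds: 0.071 ÷ 0.929 = 71/929.
Likelihood ratio per matching stylometric feature = 1.3.
Target odds: 0.98 ÷ 0.02 = 49.
Need (71/929) × 1.3ⁿ ≥ 49, i.e. 1.3ⁿ ≥ 45521/71.
1.3²⁴ ≈542.801 falls short of 45521/71 but 1.3²⁵ ≈705.641 reaches it, so n = 25.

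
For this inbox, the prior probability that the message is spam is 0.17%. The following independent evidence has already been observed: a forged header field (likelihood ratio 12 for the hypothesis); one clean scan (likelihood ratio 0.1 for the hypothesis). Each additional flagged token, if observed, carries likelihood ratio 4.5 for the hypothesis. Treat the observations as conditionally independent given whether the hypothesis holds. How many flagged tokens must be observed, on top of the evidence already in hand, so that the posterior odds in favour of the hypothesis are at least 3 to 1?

Prior odds = 0.0017/0.9983 = 17/9983.
Combined Bayes factor of the evidence already in hand = 12 × 0.1 = 1.2.
Odds after that evidence = (17/9983) × 1.2 = 102/49915.
Target odds = 3.
Need 4.5ⁿ ≥ 3 ÷ (102/49915) = 49915/34.
4.5⁴ = 410.0625 falls short of 49915/34 but 4.5⁵ = 1845.28125 reaches it, so n = 5.

5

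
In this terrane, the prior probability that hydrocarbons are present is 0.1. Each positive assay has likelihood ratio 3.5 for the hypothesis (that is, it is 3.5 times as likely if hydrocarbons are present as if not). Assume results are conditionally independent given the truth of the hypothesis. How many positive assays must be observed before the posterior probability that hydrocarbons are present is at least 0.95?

5

Prior odds = 0.1/0.9 = 1/9.
Likelihood ratio per positive assay = 3.5.
Target posterior odds = 0.95/0.05 = 19.
Need (1/9) × 3.5ⁿ ≥ 19, i.e. 3.5ⁿ ≥ 171.
3.5⁴ = 150.0625 falls short of 171 but 3.5⁵ = 525.21875 reaches it, so n = 5.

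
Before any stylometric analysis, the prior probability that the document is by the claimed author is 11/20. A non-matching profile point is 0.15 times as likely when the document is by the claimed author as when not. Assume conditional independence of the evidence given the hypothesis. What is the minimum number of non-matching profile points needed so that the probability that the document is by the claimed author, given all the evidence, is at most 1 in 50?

3

Prior odds = 0.55/0.45 = 11/9.
Likelihood ratio per non-matching profile point = 0.15.
Target posterior odds = 0.02/0.98 = 1/49.
Require 0.15ⁿ ≤ 1/49 ÷ (11/9) = 9/539.
0.15² = 0.0225 is still above 9/539 but 0.15³ = 0.003375 is at or below it, so n = 3.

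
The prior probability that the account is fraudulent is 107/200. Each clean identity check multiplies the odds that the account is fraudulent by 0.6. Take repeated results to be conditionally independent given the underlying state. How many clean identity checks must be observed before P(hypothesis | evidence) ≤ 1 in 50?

8

Prior odds: 0.535 ÷ 0.465 = 107/93.
Likelihood ratio per clean identity check = 0.6.
Target posterior odds = 0.02/0.98 = 1/49.
Require 0.6ⁿ ≤ 1/49 ÷ (107/93) = 93/5243.
0.6⁷ = 2187/78125 is still above 93/5243 but 0.6⁸ = 6561/390625 is at or below it, so n = 8.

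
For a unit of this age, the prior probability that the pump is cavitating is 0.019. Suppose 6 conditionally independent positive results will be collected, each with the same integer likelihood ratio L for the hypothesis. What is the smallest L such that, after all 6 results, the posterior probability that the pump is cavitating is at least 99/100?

Prior odds = 0.019/0.981 = 19/981.
Target odds = 0.99/0.01 = 99.
Need L⁶ ≥ 99 ÷ (19/981) = 97119/19.
4⁶ = 4096 < 97119/19 ≤ 15625 = 5⁶, so L = 5.

5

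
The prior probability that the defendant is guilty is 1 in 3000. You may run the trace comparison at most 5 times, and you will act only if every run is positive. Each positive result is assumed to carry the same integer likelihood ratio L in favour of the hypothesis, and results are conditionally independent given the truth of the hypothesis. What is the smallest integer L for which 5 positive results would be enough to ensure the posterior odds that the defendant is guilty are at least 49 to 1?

11

Prior odds = (1/3000)/(2999/3000) = 1/2999.
Target odds = 49.
Need L⁵ ≥ 49 ÷ (1/2999) = 146951.
10⁵ = 100000 < 146951 ≤ 161051 = 11⁵, so L = 11.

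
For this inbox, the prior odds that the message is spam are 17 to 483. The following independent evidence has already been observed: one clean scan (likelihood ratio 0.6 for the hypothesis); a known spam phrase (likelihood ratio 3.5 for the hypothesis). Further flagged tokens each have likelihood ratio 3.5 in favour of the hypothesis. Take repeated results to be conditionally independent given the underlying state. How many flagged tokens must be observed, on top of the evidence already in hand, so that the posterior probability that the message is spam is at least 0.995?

Prior odds = 17/483.
Combined Bayes factor of the evidence already in hand = 0.6 × 3.5 = 2.1.
Odds after that evidence = (17/483) × 2.1 = 17/230.
Target odds = 0.995/0.005 = 199.
Need 3.5ⁿ ≥ 199 ÷ (17/230) = 45770/17.
3.5⁶ = 1838.265625 falls short of 45770/17 but 3.5⁷ = 823543/128 reaches it, so n = 7.

7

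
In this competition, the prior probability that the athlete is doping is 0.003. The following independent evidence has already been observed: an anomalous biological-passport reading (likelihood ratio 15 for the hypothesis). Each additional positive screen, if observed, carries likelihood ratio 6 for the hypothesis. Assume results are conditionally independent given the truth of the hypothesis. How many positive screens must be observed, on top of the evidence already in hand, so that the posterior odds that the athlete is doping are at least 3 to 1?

Prior odds = 0.003/0.997 = 3/997.
Bayes factor of the evidence already in hand = 15.
Odds after that evidence = (3/997) × 15 = 45/997.
Target odds = 3.
Need 6ⁿ ≥ 3 ÷ (45/997) = 997/15.
6² = 36 falls short of 997/15 but 6³ = 216 reaches it, so n = 3.

3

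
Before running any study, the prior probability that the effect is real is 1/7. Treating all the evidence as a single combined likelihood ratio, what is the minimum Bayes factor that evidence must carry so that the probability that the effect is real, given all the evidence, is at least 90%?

54

Prior odds = (1/7)/(6/7) = 1/6.
Target odds = 0.9/0.1 = 9.
Required Bayes factor = 9 ÷ (1/6) = 54.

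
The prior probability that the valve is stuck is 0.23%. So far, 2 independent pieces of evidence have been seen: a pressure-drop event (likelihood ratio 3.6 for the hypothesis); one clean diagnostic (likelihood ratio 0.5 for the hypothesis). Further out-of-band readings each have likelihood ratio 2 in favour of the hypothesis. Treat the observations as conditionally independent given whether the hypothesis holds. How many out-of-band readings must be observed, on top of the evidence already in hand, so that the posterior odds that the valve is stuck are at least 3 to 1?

10

Prior odds = 0.0023/0.9977 = 23/9977.
Combined Bayes factor of the evidence already in hand = 3.6 × 0.5 = 1.8.
Odds after that evidence = (23/9977) × 1.8 = 207/49885.
Target odds = 3.
Need 2ⁿ ≥ 3 ÷ (207/49885) = 49885/69.
2⁹ = 512 falls short of 49885/69 but 2¹⁰ = 1024 reaches it, so n = 10.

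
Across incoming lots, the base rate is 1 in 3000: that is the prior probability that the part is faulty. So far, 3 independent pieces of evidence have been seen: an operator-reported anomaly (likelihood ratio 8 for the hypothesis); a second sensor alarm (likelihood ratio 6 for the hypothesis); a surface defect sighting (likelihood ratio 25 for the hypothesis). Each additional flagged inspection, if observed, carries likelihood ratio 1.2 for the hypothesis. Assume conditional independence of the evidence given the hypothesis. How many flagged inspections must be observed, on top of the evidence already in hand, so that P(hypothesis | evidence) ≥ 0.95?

22

Prior odds = (1/3000)/(2999/3000) = 1/2999.
Combined Bayes factor of the evidence already in hand = 8 × 6 × 25 = 1200.
Odds after that evidence = (1/2999) × 1200 = 1200/2999.
Target odds = 0.95/0.05 = 19.
Need 1.2ⁿ ≥ 19 ÷ (1200/2999) = 56981/1200.
1.2²¹ ≈46.0051 falls short of 56981/1200 but 1.2²² ≈55.2061 reaches it, so n = 22.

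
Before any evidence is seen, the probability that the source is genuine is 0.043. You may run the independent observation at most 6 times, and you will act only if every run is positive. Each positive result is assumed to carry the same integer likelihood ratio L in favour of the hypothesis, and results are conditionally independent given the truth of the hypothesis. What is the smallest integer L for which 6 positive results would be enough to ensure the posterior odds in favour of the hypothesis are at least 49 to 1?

4

Prior odds = 0.043/0.957 = 43/957.
Target odds = 49.
Need L⁶ ≥ 49 ÷ (43/957) = 46893/43.
3⁶ = 729 < 46893/43 ≤ 4096 = 4⁶, so L = 4.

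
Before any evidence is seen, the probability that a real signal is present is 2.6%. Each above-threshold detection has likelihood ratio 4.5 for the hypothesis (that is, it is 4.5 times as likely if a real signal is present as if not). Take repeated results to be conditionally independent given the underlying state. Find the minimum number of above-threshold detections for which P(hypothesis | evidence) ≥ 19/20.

5

Prior odds: 0.026 ÷ 0.974 = 13/487.
Likelihood ratio per above-threshold detection = 4.5.
Target odds: 0.95 ÷ 0.05 = 19.
Require 4.5ⁿ ≥ 19 ÷ (13/487) = 9253/13.
4.5⁴ = 410.0625 falls short of 9253/13 but 4.5⁵ = 1845.28125 reaches it, so n = 5.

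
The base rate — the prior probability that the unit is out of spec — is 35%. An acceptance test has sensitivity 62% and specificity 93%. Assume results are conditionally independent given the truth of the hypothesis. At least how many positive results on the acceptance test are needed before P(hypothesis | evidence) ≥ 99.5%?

3

Prior odds: 0.35 ÷ 0.65 = 7/13.
False-positive rate = 1 − 0.93 = 0.07; likelihood ratio of a positive = 0.62/0.07 = 62/7.
Target odds: 0.995 ÷ 0.005 = 199.
Require (62/7)ⁿ ≥ 199 ÷ (7/13) = 2587/7.
(62/7)² = 3844/49 falls short of 2587/7 but (62/7)³ = 238328/343 reaches it, so n = 3.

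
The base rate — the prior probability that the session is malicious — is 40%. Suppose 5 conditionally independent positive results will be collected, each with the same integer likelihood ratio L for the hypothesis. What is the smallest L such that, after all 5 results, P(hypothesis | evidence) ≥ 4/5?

Prior odds = 0.4/0.6 = 2/3.
Target odds = 0.8/0.2 = 4.
Need L⁵ ≥ 4 ÷ (2/3) = 6.
1⁵ = 1 < 6 ≤ 32 = 2⁵, so L = 2.

2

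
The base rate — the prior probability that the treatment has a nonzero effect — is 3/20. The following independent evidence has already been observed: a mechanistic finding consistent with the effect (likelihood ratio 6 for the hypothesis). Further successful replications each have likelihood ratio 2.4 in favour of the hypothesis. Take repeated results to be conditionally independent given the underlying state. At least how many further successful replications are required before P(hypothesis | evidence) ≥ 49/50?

Prior odds = 0.15/0.85 = 3/17.
Bayes factor of the evidence already in hand = 6.
Odds after that evidence = (3/17) × 6 = 18/17.
Target odds = 0.98/0.02 = 49.
Need 2.4ⁿ ≥ 49 ÷ (18/17) = 833/18.
2.4⁴ = 33.1776 falls short of 833/18 but 2.4⁵ = 79.62624 reaches it, so n = 5.

5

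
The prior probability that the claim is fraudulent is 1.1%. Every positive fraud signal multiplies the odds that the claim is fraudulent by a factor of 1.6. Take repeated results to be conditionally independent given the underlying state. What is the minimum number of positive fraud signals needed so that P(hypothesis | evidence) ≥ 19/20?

16

Prior odds: 0.011 ÷ 0.989 = 11/989.
Likelihood ratio per positive fraud signal = 1.6.
Target posterior odds = 0.95/0.05 = 19.
Require 1.6ⁿ ≥ 19 ÷ (11/989) = 18791/11.
1.6¹⁵ ≈1152.92 falls short of 18791/11 but 1.6¹⁶ ≈1844.67 reaches it, so n = 16.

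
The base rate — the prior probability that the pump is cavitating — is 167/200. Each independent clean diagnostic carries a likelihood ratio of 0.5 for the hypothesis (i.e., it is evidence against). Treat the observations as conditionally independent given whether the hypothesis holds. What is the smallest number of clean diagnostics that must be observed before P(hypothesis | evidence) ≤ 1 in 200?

10

Prior odds: 0.835 ÷ 0.165 = 167/33.
Likelihood ratio per clean diagnostic = 0.5.
Target posterior odds = 0.005/0.995 = 1/199.
Require 0.5ⁿ ≤ 1/199 ÷ (167/33) = 33/33233.
0.5⁹ = 0.001953125 is still above 33/33233 but 0.5¹⁰ = 1/1024 is at or below it, so n = 10.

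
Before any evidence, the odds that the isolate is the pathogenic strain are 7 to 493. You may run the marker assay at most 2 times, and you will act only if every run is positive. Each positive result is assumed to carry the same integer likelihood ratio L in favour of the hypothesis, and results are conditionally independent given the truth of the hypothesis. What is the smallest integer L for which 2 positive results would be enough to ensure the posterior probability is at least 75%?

Prior odds = 7/493.
Target odds = 0.75/0.25 = 3.
Need L² ≥ 3 ÷ (7/493) = 1479/7.
14² = 196 < 1479/7 ≤ 225 = 15², so L = 15.

15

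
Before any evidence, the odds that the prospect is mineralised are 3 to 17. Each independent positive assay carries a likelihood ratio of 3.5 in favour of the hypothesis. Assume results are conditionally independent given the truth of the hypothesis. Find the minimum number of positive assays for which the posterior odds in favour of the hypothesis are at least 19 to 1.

4

Prior odds = 3/17.
Likelihood ratio per positive assay = 3.5.
Target odds = 19.
Require 3.5ⁿ ≥ 19 ÷ (3/17) = 323/3.
3.5³ = 42.875 falls short of 323/3 but 3.5⁴ = 150.0625 reaches it, so n = 4.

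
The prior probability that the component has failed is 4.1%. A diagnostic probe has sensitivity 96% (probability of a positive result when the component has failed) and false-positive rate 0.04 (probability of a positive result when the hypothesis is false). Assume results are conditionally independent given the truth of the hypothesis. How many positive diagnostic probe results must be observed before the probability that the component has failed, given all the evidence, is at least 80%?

Prior odds: 0.041 ÷ 0.959 = 41/959.
Likelihood ratio of a positive result = 0.96/0.04 = 24.
Target odds: 0.8 ÷ 0.2 = 4.
Require 24ⁿ ≥ 4 ÷ (41/959) = 3836/41.
24¹ = 24 falls short of 3836/41 but 24² = 576 reaches it, so n = 2.

2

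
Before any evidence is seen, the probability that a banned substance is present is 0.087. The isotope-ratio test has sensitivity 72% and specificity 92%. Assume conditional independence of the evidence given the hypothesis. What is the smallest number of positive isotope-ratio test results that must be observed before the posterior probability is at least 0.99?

4

Prior odds = 0.087/0.913 = 87/913.
False-positive rate = 1 − 0.92 = 0.08; likelihood ratio of a positive = 0.72/0.08 = 9.
Target posterior odds = 0.99/0.01 = 99.
Need (87/913) × 9ⁿ ≥ 99, i.e. 9ⁿ ≥ 30129/29.
9³ = 729 falls short of 30129/29 but 9⁴ = 6561 reaches it, so n = 4.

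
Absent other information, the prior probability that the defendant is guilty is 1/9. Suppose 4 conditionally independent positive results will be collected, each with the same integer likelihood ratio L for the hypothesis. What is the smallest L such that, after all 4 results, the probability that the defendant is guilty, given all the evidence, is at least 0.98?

Prior odds = (1/9)/(8/9) = 0.125.
Target odds = 0.98/0.02 = 49.
Need L⁴ ≥ 49 ÷ 0.125 = 392.
4⁴ = 256 < 392 ≤ 625 = 5⁴, so L = 5.

5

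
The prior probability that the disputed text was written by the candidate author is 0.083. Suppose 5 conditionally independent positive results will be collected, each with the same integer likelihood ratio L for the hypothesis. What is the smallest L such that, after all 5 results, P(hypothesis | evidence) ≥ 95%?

Prior odds = 0.083/0.917 = 83/917.
Target odds = 0.95/0.05 = 19.
Need L⁵ ≥ 19 ÷ (83/917) = 17423/83.
2⁵ = 32 < 17423/83 ≤ 243 = 3⁵, so L = 3.

3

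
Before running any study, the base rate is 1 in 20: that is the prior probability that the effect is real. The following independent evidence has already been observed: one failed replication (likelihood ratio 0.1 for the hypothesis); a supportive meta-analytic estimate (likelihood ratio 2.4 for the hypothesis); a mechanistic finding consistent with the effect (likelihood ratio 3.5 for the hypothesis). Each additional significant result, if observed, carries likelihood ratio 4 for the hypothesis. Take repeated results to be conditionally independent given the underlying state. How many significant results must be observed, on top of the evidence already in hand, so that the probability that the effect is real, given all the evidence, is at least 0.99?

Prior odds = 0.05/0.95 = 1/19.
Combined Bayes factor of the evidence already in hand = 0.1 × 2.4 × 3.5 = 0.84.
Odds after that evidence = (1/19) × 0.84 = 21/475.
Target odds = 0.99/0.01 = 99.
Need 4ⁿ ≥ 99 ÷ (21/475) = 15675/7.
4⁵ = 1024 falls short of 15675/7 but 4⁶ = 4096 reaches it, so n = 6.

6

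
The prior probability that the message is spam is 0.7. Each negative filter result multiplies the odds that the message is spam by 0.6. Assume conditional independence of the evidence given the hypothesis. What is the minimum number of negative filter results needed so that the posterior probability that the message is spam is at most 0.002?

14

Prior odds = 0.7/0.3 = 7/3.
Likelihood ratio per negative filter result = 0.6.
Target odds: 0.002 ÷ 0.998 = 1/499.
Need (7/3) × 0.6ⁿ ≤ 1/499, i.e. 0.6ⁿ ≤ 3/3493.
0.6¹³ ≈0.00130607 is still above 3/3493 but 0.6¹⁴ ≈0.000783642 is at or below it, so n = 14.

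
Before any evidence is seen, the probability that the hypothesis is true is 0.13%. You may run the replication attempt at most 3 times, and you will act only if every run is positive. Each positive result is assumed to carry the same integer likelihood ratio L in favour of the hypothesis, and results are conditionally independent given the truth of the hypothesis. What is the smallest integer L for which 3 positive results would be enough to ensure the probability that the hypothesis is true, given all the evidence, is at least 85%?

Prior odds = 0.0013/0.9987 = 13/9987.
Target odds = 0.85/0.15 = 17/3.
Need L³ ≥ 17/3 ÷ (13/9987) = 56593/13.
16³ = 4096 < 56593/13 ≤ 4913 = 17³, so L = 17.

17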